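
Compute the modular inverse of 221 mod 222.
221

gcd(221, 222) = 1, so the inverse exists.
Extended Euclidean algorithm on (222, 221):
222 = 1 × 221 + 1  ⟹  1 = (1)·222 + (-1)·221
So (-1)·221 ≡ 1 (mod 222), i.e. 221^(-1) ≡ -1 ≡ 221 (mod 222).
Check: 221 × 221 = 48841 ≡ 1 (mod 222)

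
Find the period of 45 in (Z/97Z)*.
32

97 is prime, so ord(45) divides φ(97) = 96.
Divisors of 96: 1, 2, 3, 4, 6, 8, 12, 16, 24, 32, 48, 96.
Repeated squaring: 45^1 ≡ 45, 45^2 ≡ 85, 45^4 ≡ 47, 45^8 ≡ 75, 45^16 ≡ 96, 45^32 ≡ 1, 45^64 ≡ 1 (mod 97).
Test 45^d mod 97 for each divisor d in increasing order:
45^1 ≡ 45
45^2 ≡ 85
45^3 = 45^2·45^1 ≡ 42
45^4 ≡ 47
45^6 = 45^4·45^2 ≡ 18
45^8 ≡ 75
45^12 = 45^8·45^4 ≡ 33
45^16 ≡ 96
45^24 = 45^16·45^8 ≡ 22
45^32 ≡ 1  ← first divisor giving 1
The order is 32.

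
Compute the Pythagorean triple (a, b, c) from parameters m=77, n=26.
(5253, 4004, 6605)

Euclid's formula: a = m² - n², b = 2mn, c = m² + n²
m = 77, n = 26
a = 77² - 26² = 5929 - 676 = 5253
b = 2 × 77 × 26 = 4004
c = 77² + 26² = 5929 + 676 = 6605
Verification: 5253² + 4004² = 27594009 + 16032016 = 43626025 = 6605² ✓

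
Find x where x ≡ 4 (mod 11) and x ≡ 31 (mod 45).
301

Using Chinese Remainder Theorem:
M = 11 × 45 = 495
M1 = 45, M2 = 11
y1 = 45^(-1) mod 11 = 1
y2 = 11^(-1) mod 45 = 41
x = (4×45×1 + 31×11×41) mod 495 = 301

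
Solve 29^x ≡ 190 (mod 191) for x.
95

Baby-step giant-step with step n = ⌈√191⌉ = 14.
Baby steps 29^j mod 191 (j:value) for j=0..13: 0:1, 1:29, 2:77, 3:132, 4:8, 5:41, 6:43, 7:101, 8:64, 9:137, 10:153, 11:44, 12:130, 13:141.
Giant-step multiplier: 29^(-14) ≡ 29^(190-14) = 29^176 ≡ 120 (mod 191).
Giant steps γ_i = 190·120^i mod 191: γ_0=190, γ_1=71, γ_2=116, γ_3=168, γ_4=105, γ_5=185, γ_6=44 (in table at j=11).
x = i·n + j = 6·14 + 11 = 95.
Check: 29^95 ≡ 190 (mod 191).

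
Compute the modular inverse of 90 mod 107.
44

gcd(90, 107) = 1, so the inverse exists.
Extended Euclidean algorithm on (107, 90):
107 = 1 × 90 + 17  ⟹  17 = (1)·107 + (-1)·90
90 = 5 × 17 + 5  ⟹  5 = (-5)·107 + (6)·90
17 = 3 × 5 + 2  ⟹  2 = (16)·107 + (-19)·90
5 = 2 × 2 + 1  ⟹  1 = (-37)·107 + (44)·90
So (44)·90 ≡ 1 (mod 107), i.e. 90^(-1) ≡ 44 (mod 107).
Check: 90 × 44 = 3960 ≡ 1 (mod 107)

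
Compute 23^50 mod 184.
161

Repeated squaring. Binary of 50 = 110010.
23^1 ≡ 23 (mod 184); 23^2 ≡ 161 (mod 184); 23^4 ≡ 161 (mod 184); 23^8 ≡ 161 (mod 184); 23^16 ≡ 161 (mod 184); 23^32 ≡ 161 (mod 184)
23^50 = 23^2 × 23^16 × 23^32 ≡ 161 (mod 184)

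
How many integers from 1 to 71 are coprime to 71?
70

71 = 71
φ(n) = n × ∏(1 - 1/p) for each prime p dividing n
φ(71) = 71 × (1 - 1/71) = 70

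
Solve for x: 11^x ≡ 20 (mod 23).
3

Baby-step giant-step with step n = ⌈√23⌉ = 5.
Baby steps 11^j mod 23 (j:value) for j=0..4: 0:1, 1:11, 2:6, 3:20, 4:13.
h = 20 is already in the table at j=3, so x = 3.
Check: 11^3 ≡ 20 (mod 23).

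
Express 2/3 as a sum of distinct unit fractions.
1/2 + 1/6

Greedy algorithm:
2/3: ceiling(3/2) = 2, use 1/2
1/6: ceiling(6/1) = 6, use 1/6
Result: 2/3 = 1/2 + 1/6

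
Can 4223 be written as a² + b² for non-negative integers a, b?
Not possible

Factorization: 4223 = 41 × 103
By Fermat: n is sum of two squares iff every prime p ≡ 3 (mod 4) appears to even power.
Prime(s) ≡ 3 (mod 4) with odd exponent: [(103, 1)]
Therefore 4223 cannot be expressed as a² + b².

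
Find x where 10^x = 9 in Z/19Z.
10

Baby-step giant-step with step n = ⌈√19⌉ = 5.
Baby steps 10^j mod 19 (j:value) for j=0..4: 0:1, 1:10, 2:5, 3:12, 4:6.
Giant-step multiplier: 10^(-5) ≡ 10^(18-5) = 10^13 ≡ 13 (mod 19).
Giant steps γ_i = 9·13^i mod 19: γ_0=9, γ_1=3, γ_2=1 (in table at j=0).
x = i·n + j = 2·5 + 0 = 10.
Check: 10^10 ≡ 9 (mod 19).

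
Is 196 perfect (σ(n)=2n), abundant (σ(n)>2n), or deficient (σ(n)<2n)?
abundant

Proper divisors of 196: sum = 1 + 2 + 4 + 7 + 14 + 28 + 49 + 98 = 203
Since 203 > 196, 196 is abundant.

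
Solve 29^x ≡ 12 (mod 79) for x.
15

Baby-step giant-step with step n = ⌈√79⌉ = 9.
Baby steps 29^j mod 79 (j:value) for j=0..8: 0:1, 1:29, 2:51, 3:57, 4:73, 5:63, 6:10, 7:53, 8:36.
Giant-step multiplier: 29^(-9) ≡ 29^(78-9) = 29^69 ≡ 14 (mod 79).
Giant steps γ_i = 12·14^i mod 79: γ_0=12, γ_1=10 (in table at j=6).
x = i·n + j = 1·9 + 6 = 15.
Check: 29^15 ≡ 12 (mod 79).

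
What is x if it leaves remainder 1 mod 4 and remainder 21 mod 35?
21

Using Chinese Remainder Theorem:
M = 4 × 35 = 140
M1 = 35, M2 = 4
y1 = 35^(-1) mod 4 = 3
y2 = 4^(-1) mod 35 = 9
x = (1×35×3 + 21×4×9) mod 140 = 21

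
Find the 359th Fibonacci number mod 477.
271

Matrix identity: Q^n = [[F_(n+1), F_n], [F_n, F_(n-1)]] with Q = [[1,1],[1,0]].
n = 359 = 101100111₂. Square-and-multiply, entries mod 477:
Q^1 = [[1,1],[1,0]]
Q^2 = (Q^1)² = [[2,1],[1,1]]
Q^5 = (Q^2)²·Q = [[8,5],[5,3]]
Q^11 = (Q^5)²·Q = [[144,89],[89,55]]
Q^22 = (Q^11)² = [[37,62],[62,452]]
Q^44 = (Q^22)² = [[443,267],[267,176]]
Q^89 = (Q^44)²·Q = [[172,418],[418,231]]
Q^179 = (Q^89)²·Q = [[225,152],[152,73]]
Q^359 = (Q^179)²·Q = [[252,271],[271,458]]
F_359 mod 477 = Q^359[0][1] = 271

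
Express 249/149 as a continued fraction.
[1; 1, 2, 24, 2]

Euclidean algorithm steps:
249 = 1 × 149 + 100
149 = 1 × 100 + 49
100 = 2 × 49 + 2
49 = 24 × 2 + 1
2 = 2 × 1 + 0
Continued fraction: [1; 1, 2, 24, 2]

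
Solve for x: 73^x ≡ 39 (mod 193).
51

Baby-step giant-step with step n = ⌈√193⌉ = 14.
Baby steps 73^j mod 193 (j:value) for j=0..13: 0:1, 1:73, 2:118, 3:122, 4:28, 5:114, 6:23, 7:135, 8:12, 9:104, 10:65, 11:113, 12:143, 13:17.
Giant-step multiplier: 73^(-14) ≡ 73^(192-14) = 73^178 ≡ 100 (mod 193).
Giant steps γ_i = 39·100^i mod 193: γ_0=39, γ_1=40, γ_2=140, γ_3=104 (in table at j=9).
x = i·n + j = 3·14 + 9 = 51.
Check: 73^51 ≡ 39 (mod 193).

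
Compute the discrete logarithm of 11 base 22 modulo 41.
7

Baby-step giant-step with step n = ⌈√41⌉ = 7.
Baby steps 22^j mod 41 (j:value) for j=0..6: 0:1, 1:22, 2:33, 3:29, 4:23, 5:14, 6:21.
Giant-step multiplier: 22^(-7) ≡ 22^(40-7) = 22^33 ≡ 15 (mod 41).
Giant steps γ_i = 11·15^i mod 41: γ_0=11, γ_1=1 (in table at j=0).
x = i·n + j = 1·7 + 0 = 7.
Check: 22^7 ≡ 11 (mod 41).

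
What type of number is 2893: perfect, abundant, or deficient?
deficient

Proper divisors of 2893: sum = 1 + 11 + 263 = 275
Since 275 < 2893, 2893 is deficient.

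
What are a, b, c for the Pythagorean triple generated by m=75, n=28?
(4841, 4200, 6409)

Euclid's formula: a = m² - n², b = 2mn, c = m² + n²
m = 75, n = 28
a = 75² - 28² = 5625 - 784 = 4841
b = 2 × 75 × 28 = 4200
c = 75² + 28² = 5625 + 784 = 6409
Verification: 4841² + 4200² = 23435281 + 17640000 = 41075281 = 6409² ✓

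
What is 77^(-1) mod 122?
103

gcd(77, 122) = 1, so the inverse exists.
Extended Euclidean algorithm on (122, 77):
122 = 1 × 77 + 45  ⟹  45 = (1)·122 + (-1)·77
77 = 1 × 45 + 32  ⟹  32 = (-1)·122 + (2)·77
45 = 1 × 32 + 13  ⟹  13 = (2)·122 + (-3)·77
32 = 2 × 13 + 6  ⟹  6 = (-5)·122 + (8)·77
13 = 2 × 6 + 1  ⟹  1 = (12)·122 + (-19)·77
So (-19)·77 ≡ 1 (mod 122), i.e. 77^(-1) ≡ -19 ≡ 103 (mod 122).
Check: 77 × 103 = 7931 ≡ 1 (mod 122)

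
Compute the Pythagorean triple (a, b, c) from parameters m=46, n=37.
(747, 3404, 3485)

Euclid's formula: a = m² - n², b = 2mn, c = m² + n²
m = 46, n = 37
a = 46² - 37² = 2116 - 1369 = 747
b = 2 × 46 × 37 = 3404
c = 46² + 37² = 2116 + 1369 = 3485
Verification: 747² + 3404² = 558009 + 11587216 = 12145225 = 3485² ✓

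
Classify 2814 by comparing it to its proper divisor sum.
abundant

Proper divisors of 2814: sum = 1 + 2 + 3 + 6 + 7 + 14 + 21 + 42 + 67 + 134 + 201 + 402 + 469 + 938 + 1407 = 3714
Since 3714 > 2814, 2814 is abundant.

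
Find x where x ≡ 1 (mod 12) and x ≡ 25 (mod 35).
25

Using Chinese Remainder Theorem:
M = 12 × 35 = 420
M1 = 35, M2 = 12
y1 = 35^(-1) mod 12 = 11
y2 = 12^(-1) mod 35 = 3
x = (1×35×11 + 25×12×3) mod 420 = 25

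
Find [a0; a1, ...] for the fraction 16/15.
[1; 15]

Euclidean algorithm steps:
16 = 1 × 15 + 1
15 = 15 × 1 + 0
Continued fraction: [1; 15]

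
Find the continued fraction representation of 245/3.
[81; 1, 2]

Euclidean algorithm steps:
245 = 81 × 3 + 2
3 = 1 × 2 + 1
2 = 2 × 1 + 0
Continued fraction: [81; 1, 2]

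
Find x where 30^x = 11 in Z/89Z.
4

Baby-step giant-step with step n = ⌈√89⌉ = 10.
Baby steps 30^j mod 89 (j:value) for j=0..9: 0:1, 1:30, 2:10, 3:33, 4:11, 5:63, 6:21, 7:7, 8:32, 9:70.
h = 11 is already in the table at j=4, so x = 4.
Check: 30^4 ≡ 11 (mod 89).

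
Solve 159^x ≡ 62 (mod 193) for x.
52

Baby-step giant-step with step n = ⌈√193⌉ = 14.
Baby steps 159^j mod 193 (j:value) for j=0..13: 0:1, 1:159, 2:191, 3:68, 4:4, 5:57, 6:185, 7:79, 8:16, 9:35, 10:161, 11:123, 12:64, 13:140.
Giant-step multiplier: 159^(-14) ≡ 159^(192-14) = 159^178 ≡ 98 (mod 193).
Giant steps γ_i = 62·98^i mod 193: γ_0=62, γ_1=93, γ_2=43, γ_3=161 (in table at j=10).
x = i·n + j = 3·14 + 10 = 52.
Check: 159^52 ≡ 62 (mod 193).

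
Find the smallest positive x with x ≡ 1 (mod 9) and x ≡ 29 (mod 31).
91

Using Chinese Remainder Theorem:
M = 9 × 31 = 279
M1 = 31, M2 = 9
y1 = 31^(-1) mod 9 = 7
y2 = 9^(-1) mod 31 = 7
x = (1×31×7 + 29×9×7) mod 279 = 91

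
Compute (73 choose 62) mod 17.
0

Using Lucas' theorem:
Write n=73 and k=62 in base 17:
n in base 17: [4, 5]
k in base 17: [3, 11]
C(73,62) mod 17 = ∏ C(n_i, k_i) mod 17
Digit binomials (mod 17): C(4,3) = 4; C(5,11) = 0 (k_i > n_i)
Product: 4 × 0 = 0 ≡ 0 (mod 17)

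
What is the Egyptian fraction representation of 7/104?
1/15 + 1/1560

Greedy algorithm:
7/104: ceiling(104/7) = 15, use 1/15
1/1560: ceiling(1560/1) = 1560, use 1/1560
Result: 7/104 = 1/15 + 1/1560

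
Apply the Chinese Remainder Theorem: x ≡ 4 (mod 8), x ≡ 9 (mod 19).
28

Using Chinese Remainder Theorem:
M = 8 × 19 = 152
M1 = 19, M2 = 8
y1 = 19^(-1) mod 8 = 3
y2 = 8^(-1) mod 19 = 12
x = (4×19×3 + 9×8×12) mod 152 = 28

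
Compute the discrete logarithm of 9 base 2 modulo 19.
8

Baby-step giant-step with step n = ⌈√19⌉ = 5.
Baby steps 2^j mod 19 (j:value) for j=0..4: 0:1, 1:2, 2:4, 3:8, 4:16.
Giant-step multiplier: 2^(-5) ≡ 2^(18-5) = 2^13 ≡ 3 (mod 19).
Giant steps γ_i = 9·3^i mod 19: γ_0=9, γ_1=8 (in table at j=3).
x = i·n + j = 1·5 + 3 = 8.
Check: 2^8 ≡ 9 (mod 19).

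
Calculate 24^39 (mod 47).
34

Repeated squaring. Binary of 39 = 100111.
24^1 ≡ 24 (mod 47); 24^2 ≡ 12 (mod 47); 24^4 ≡ 3 (mod 47); 24^8 ≡ 9 (mod 47); 24^16 ≡ 34 (mod 47); 24^32 ≡ 28 (mod 47)
24^39 = 24^1 × 24^2 × 24^4 × 24^32 ≡ 34 (mod 47)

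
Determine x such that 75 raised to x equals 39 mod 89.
32

Baby-step giant-step with step n = ⌈√89⌉ = 10.
Baby steps 75^j mod 89 (j:value) for j=0..9: 0:1, 1:75, 2:18, 3:15, 4:57, 5:3, 6:47, 7:54, 8:45, 9:82.
Giant-step multiplier: 75^(-10) ≡ 75^(88-10) = 75^78 ≡ 10 (mod 89).
Giant steps γ_i = 39·10^i mod 89: γ_0=39, γ_1=34, γ_2=73, γ_3=18 (in table at j=2).
x = i·n + j = 3·10 + 2 = 32.
Check: 75^32 ≡ 39 (mod 89).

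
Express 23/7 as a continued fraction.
[3; 3, 2]

Euclidean algorithm steps:
23 = 3 × 7 + 2
7 = 3 × 2 + 1
2 = 2 × 1 + 0
Continued fraction: [3; 3, 2]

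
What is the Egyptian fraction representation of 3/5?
1/2 + 1/10

Greedy algorithm:
3/5: ceiling(5/3) = 2, use 1/2
1/10: ceiling(10/1) = 10, use 1/10
Result: 3/5 = 1/2 + 1/10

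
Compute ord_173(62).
172

173 is prime, so ord(62) divides φ(173) = 172.
Divisors of 172: 1, 2, 4, 43, 86, 172.
Repeated squaring: 62^1 ≡ 62, 62^2 ≡ 38, 62^4 ≡ 60, 62^8 ≡ 140, 62^16 ≡ 51, 62^32 ≡ 6, 62^64 ≡ 36, 62^128 ≡ 85 (mod 173).
Test 62^d mod 173 for each divisor d in increasing order:
62^1 ≡ 62
62^2 ≡ 38
62^4 ≡ 60
62^43 = 62^32·62^8·62^2·62^1 ≡ 93
62^86 = 62^64·62^16·62^4·62^2 ≡ 172
62^172 = 62^128·62^32·62^8·62^4 ≡ 1  ← first divisor giving 1
The order is 172.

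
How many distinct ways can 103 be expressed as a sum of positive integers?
271248950

p(n) counts ways to write n as a sum of positive integers (order ignored).
Euler's pentagonal recurrence: p(k) = p(k-1) + p(k-2) - p(k-5) - p(k-7) + p(k-12) + p(k-15) - ... (offsets j(3j∓1)/2, signs ++--, p(0)=1, p(<0)=0).
DP table for k = 0..102: p(0)=1, p(1)=1, p(2)=2, p(3)=3, p(4)=5, p(5)=7, p(6)=11, p(7)=15, p(8)=22, p(9)=30, p(10)=42, p(11)=56, p(12)=77, p(13)=101, p(14)=135, p(15)=176, p(16)=231, p(17)=297, p(18)=385, p(19)=490, p(20)=627, p(21)=792, p(22)=1002, p(23)=1255, p(24)=1575, p(25)=1958, p(26)=2436, p(27)=3010, p(28)=3718, p(29)=4565, p(30)=5604, p(31)=6842, p(32)=8349, p(33)=10143, p(34)=12310, p(35)=14883, p(36)=17977, p(37)=21637, p(38)=26015, p(39)=31185, p(40)=37338, p(41)=44583, p(42)=53174, p(43)=63261, p(44)=75175, p(45)=89134, p(46)=105558, p(47)=124754, p(48)=147273, p(49)=173525, p(50)=204226, p(51)=239943, p(52)=281589, p(53)=329931, p(54)=386155, p(55)=451276, p(56)=526823, p(57)=614154, p(58)=715220, p(59)=831820, p(60)=966467, p(61)=1121505, p(62)=1300156, p(63)=1505499, p(64)=1741630, p(65)=2012558, p(66)=2323520, p(67)=2679689, p(68)=3087735, p(69)=3554345, p(70)=4087968, p(71)=4697205, p(72)=5392783, p(73)=6185689, p(74)=7089500, p(75)=8118264, p(76)=9289091, p(77)=10619863, p(78)=12132164, p(79)=13848650, p(80)=15796476, p(81)=18004327, p(82)=20506255, p(83)=23338469, p(84)=26543660, p(85)=30167357, p(86)=34262962, p(87)=38887673, p(88)=44108109, p(89)=49995925, p(90)=56634173, p(91)=64112359, p(92)=72533807, p(93)=82010177, p(94)=92669720, p(95)=104651419, p(96)=118114304, p(97)=133230930, p(98)=150198136, p(99)=169229875, p(100)=190569292, p(101)=214481126, p(102)=241265379.
Final step: p(103) = p(102) + p(101) - p(98) - p(96) + p(91) + p(88) - p(81) - p(77) + p(68) + p(63) - p(52) - p(46) + p(33) + p(26) - p(11) - p(3)
= 241265379 + 214481126 - 150198136 - 118114304 + 64112359 + 44108109 - 18004327 - 10619863 + 3087735 + 1505499 - 281589 - 105558 + 10143 + 2436 - 56 - 3
= 271248950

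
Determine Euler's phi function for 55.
40

55 = 5 × 11
φ(n) = n × ∏(1 - 1/p) for each prime p dividing n
φ(55) = 55 × (1 - 1/5) × (1 - 1/11) = 40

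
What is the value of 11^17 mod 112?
107

Repeated squaring. Binary of 17 = 10001.
11^1 ≡ 11 (mod 112); 11^2 ≡ 9 (mod 112); 11^4 ≡ 81 (mod 112); 11^8 ≡ 65 (mod 112); 11^16 ≡ 81 (mod 112)
11^17 = 11^1 × 11^16 ≡ 107 (mod 112)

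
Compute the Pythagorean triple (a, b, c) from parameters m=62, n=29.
(3003, 3596, 4685)

Euclid's formula: a = m² - n², b = 2mn, c = m² + n²
m = 62, n = 29
a = 62² - 29² = 3844 - 841 = 3003
b = 2 × 62 × 29 = 3596
c = 62² + 29² = 3844 + 841 = 4685
Verification: 3003² + 3596² = 9018009 + 12931216 = 21949225 = 4685² ✓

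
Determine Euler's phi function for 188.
92

188 = 2^2 × 47
φ(n) = n × ∏(1 - 1/p) for each prime p dividing n
φ(188) = 188 × (1 - 1/2) × (1 - 1/47) = 92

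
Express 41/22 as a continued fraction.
[1; 1, 6, 3]

Euclidean algorithm steps:
41 = 1 × 22 + 19
22 = 1 × 19 + 3
19 = 6 × 3 + 1
3 = 3 × 1 + 0
Continued fraction: [1; 1, 6, 3]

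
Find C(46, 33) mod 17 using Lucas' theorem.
0

Using Lucas' theorem:
Write n=46 and k=33 in base 17:
n in base 17: [2, 12]
k in base 17: [1, 16]
C(46,33) mod 17 = ∏ C(n_i, k_i) mod 17
Digit binomials (mod 17): C(2,1) = 2; C(12,16) = 0 (k_i > n_i)
Product: 2 × 0 = 0 ≡ 0 (mod 17)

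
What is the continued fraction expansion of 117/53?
[2; 4, 1, 4, 2]

Euclidean algorithm steps:
117 = 2 × 53 + 11
53 = 4 × 11 + 9
11 = 1 × 9 + 2
9 = 4 × 2 + 1
2 = 2 × 1 + 0
Continued fraction: [2; 4, 1, 4, 2]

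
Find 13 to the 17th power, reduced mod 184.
29

Repeated squaring. Binary of 17 = 10001.
13^1 ≡ 13 (mod 184); 13^2 ≡ 169 (mod 184); 13^4 ≡ 41 (mod 184); 13^8 ≡ 25 (mod 184); 13^16 ≡ 73 (mod 184)
13^17 = 13^1 × 13^16 ≡ 29 (mod 184)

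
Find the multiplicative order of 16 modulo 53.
13

53 is prime, so ord(16) divides φ(53) = 52.
Divisors of 52: 1, 2, 4, 13, 26, 52.
Repeated squaring: 16^1 ≡ 16, 16^2 ≡ 44, 16^4 ≡ 28, 16^8 ≡ 42, 16^16 ≡ 15, 16^32 ≡ 13 (mod 53).
Test 16^d mod 53 for each divisor d in increasing order:
16^1 ≡ 16
16^2 ≡ 44
16^4 ≡ 28
16^13 = 16^8·16^4·16^1 ≡ 1  ← first divisor giving 1
The order is 13.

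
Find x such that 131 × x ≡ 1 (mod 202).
165

gcd(131, 202) = 1, so the inverse exists.
Extended Euclidean algorithm on (202, 131):
202 = 1 × 131 + 71  ⟹  71 = (1)·202 + (-1)·131
131 = 1 × 71 + 60  ⟹  60 = (-1)·202 + (2)·131
71 = 1 × 60 + 11  ⟹  11 = (2)·202 + (-3)·131
60 = 5 × 11 + 5  ⟹  5 = (-11)·202 + (17)·131
11 = 2 × 5 + 1  ⟹  1 = (24)·202 + (-37)·131
So (-37)·131 ≡ 1 (mod 202), i.e. 131^(-1) ≡ -37 ≡ 165 (mod 202).
Check: 131 × 165 = 21615 ≡ 1 (mod 202)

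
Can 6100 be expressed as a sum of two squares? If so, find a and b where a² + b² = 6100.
4² + 78² (a=4, b=78)

Factorization: 6100 = 2^2 × 5^2 × 61
By Fermat: n is sum of two squares iff every prime p ≡ 3 (mod 4) appears to even power.
All primes ≡ 3 (mod 4) appear to even power.
Search a = 0, 1, 2, … for 6100 - a² a perfect square: first hit at a = 4: 6100 - 16 = 6084 = 78².
6100 = 4² + 78² = 16 + 6084 ✓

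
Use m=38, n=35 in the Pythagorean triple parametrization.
(219, 2660, 2669)

Euclid's formula: a = m² - n², b = 2mn, c = m² + n²
m = 38, n = 35
a = 38² - 35² = 1444 - 1225 = 219
b = 2 × 38 × 35 = 2660
c = 38² + 35² = 1444 + 1225 = 2669
Verification: 219² + 2660² = 47961 + 7075600 = 7123561 = 2669² ✓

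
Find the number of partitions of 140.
15065878135

p(n) counts ways to write n as a sum of positive integers (order ignored).
Euler's pentagonal recurrence: p(k) = p(k-1) + p(k-2) - p(k-5) - p(k-7) + p(k-12) + p(k-15) - ... (offsets j(3j∓1)/2, signs ++--, p(0)=1, p(<0)=0).
DP table for k = 0..139: p(0)=1, p(1)=1, p(2)=2, p(3)=3, p(4)=5, p(5)=7, p(6)=11, p(7)=15, p(8)=22, p(9)=30, p(10)=42, p(11)=56, p(12)=77, p(13)=101, p(14)=135, p(15)=176, p(16)=231, p(17)=297, p(18)=385, p(19)=490, p(20)=627, p(21)=792, p(22)=1002, p(23)=1255, p(24)=1575, p(25)=1958, p(26)=2436, p(27)=3010, p(28)=3718, p(29)=4565, p(30)=5604, p(31)=6842, p(32)=8349, p(33)=10143, p(34)=12310, p(35)=14883, p(36)=17977, p(37)=21637, p(38)=26015, p(39)=31185, p(40)=37338, p(41)=44583, p(42)=53174, p(43)=63261, p(44)=75175, p(45)=89134, p(46)=105558, p(47)=124754, p(48)=147273, p(49)=173525, p(50)=204226, p(51)=239943, p(52)=281589, p(53)=329931, p(54)=386155, p(55)=451276, p(56)=526823, p(57)=614154, p(58)=715220, p(59)=831820, p(60)=966467, p(61)=1121505, p(62)=1300156, p(63)=1505499, p(64)=1741630, p(65)=2012558, p(66)=2323520, p(67)=2679689, p(68)=3087735, p(69)=3554345, p(70)=4087968, p(71)=4697205, p(72)=5392783, p(73)=6185689, p(74)=7089500, p(75)=8118264, p(76)=9289091, p(77)=10619863, p(78)=12132164, p(79)=13848650, p(80)=15796476, p(81)=18004327, p(82)=20506255, p(83)=23338469, p(84)=26543660, p(85)=30167357, p(86)=34262962, p(87)=38887673, p(88)=44108109, p(89)=49995925, p(90)=56634173, p(91)=64112359, p(92)=72533807, p(93)=82010177, p(94)=92669720, p(95)=104651419, p(96)=118114304, p(97)=133230930, p(98)=150198136, p(99)=169229875, p(100)=190569292, p(101)=214481126, p(102)=241265379, p(103)=271248950, p(104)=304801365, p(105)=342325709, p(106)=384276336, p(107)=431149389, p(108)=483502844, p(109)=541946240, p(110)=607163746, p(111)=679903203, p(112)=761002156, p(113)=851376628, p(114)=952050665, p(115)=1064144451, p(116)=1188908248, p(117)=1327710076, p(118)=1482074143, p(119)=1653668665, p(120)=1844349560, p(121)=2056148051, p(122)=2291320912, p(123)=2552338241, p(124)=2841940500, p(125)=3163127352, p(126)=3519222692, p(127)=3913864295, p(128)=4351078600, p(129)=4835271870, p(130)=5371315400, p(131)=5964539504, p(132)=6620830889, p(133)=7346629512, p(134)=8149040695, p(135)=9035836076, p(136)=10015581680, p(137)=11097645016, p(138)=12292341831, p(139)=13610949895.
Final step: p(140) = p(139) + p(138) - p(135) - p(133) + p(128) + p(125) - p(118) - p(114) + p(105) + p(100) - p(89) - p(83) + p(70) + p(63) - p(48) - p(40) + p(23) + p(14)
= 13610949895 + 12292341831 - 9035836076 - 7346629512 + 4351078600 + 3163127352 - 1482074143 - 952050665 + 342325709 + 190569292 - 49995925 - 23338469 + 4087968 + 1505499 - 147273 - 37338 + 1255 + 135
= 15065878135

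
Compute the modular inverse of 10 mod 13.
4

gcd(10, 13) = 1, so the inverse exists.
Extended Euclidean algorithm on (13, 10):
13 = 1 × 10 + 3  ⟹  3 = (1)·13 + (-1)·10
10 = 3 × 3 + 1  ⟹  1 = (-3)·13 + (4)·10
So (4)·10 ≡ 1 (mod 13), i.e. 10^(-1) ≡ 4 (mod 13).
Check: 10 × 4 = 40 ≡ 1 (mod 13)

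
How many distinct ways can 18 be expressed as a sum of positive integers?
385

p(n) counts ways to write n as a sum of positive integers (order ignored).
Euler's pentagonal recurrence: p(k) = p(k-1) + p(k-2) - p(k-5) - p(k-7) + p(k-12) + p(k-15) - ... (offsets j(3j∓1)/2, signs ++--, p(0)=1, p(<0)=0).
DP table for k = 0..17: p(0)=1, p(1)=1, p(2)=2, p(3)=3, p(4)=5, p(5)=7, p(6)=11, p(7)=15, p(8)=22, p(9)=30, p(10)=42, p(11)=56, p(12)=77, p(13)=101, p(14)=135, p(15)=176, p(16)=231, p(17)=297.
Final step: p(18) = p(17) + p(16) - p(13) - p(11) + p(6) + p(3)
= 297 + 231 - 101 - 56 + 11 + 3
= 385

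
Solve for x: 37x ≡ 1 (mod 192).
109

gcd(37, 192) = 1, so the inverse exists.
Extended Euclidean algorithm on (192, 37):
192 = 5 × 37 + 7  ⟹  7 = (1)·192 + (-5)·37
37 = 5 × 7 + 2  ⟹  2 = (-5)·192 + (26)·37
7 = 3 × 2 + 1  ⟹  1 = (16)·192 + (-83)·37
So (-83)·37 ≡ 1 (mod 192), i.e. 37^(-1) ≡ -83 ≡ 109 (mod 192).
Check: 37 × 109 = 4033 ≡ 1 (mod 192)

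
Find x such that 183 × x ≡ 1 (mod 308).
239

gcd(183, 308) = 1, so the inverse exists.
Extended Euclidean algorithm on (308, 183):
308 = 1 × 183 + 125  ⟹  125 = (1)·308 + (-1)·183
183 = 1 × 125 + 58  ⟹  58 = (-1)·308 + (2)·183
125 = 2 × 58 + 9  ⟹  9 = (3)·308 + (-5)·183
58 = 6 × 9 + 4  ⟹  4 = (-19)·308 + (32)·183
9 = 2 × 4 + 1  ⟹  1 = (41)·308 + (-69)·183
So (-69)·183 ≡ 1 (mod 308), i.e. 183^(-1) ≡ -69 ≡ 239 (mod 308).
Check: 183 × 239 = 43737 ≡ 1 (mod 308)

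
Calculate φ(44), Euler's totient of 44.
20

44 = 2^2 × 11
φ(n) = n × ∏(1 - 1/p) for each prime p dividing n
φ(44) = 44 × (1 - 1/2) × (1 - 1/11) = 20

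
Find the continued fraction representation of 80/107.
[0; 1, 2, 1, 26]

Euclidean algorithm steps:
80 = 0 × 107 + 80
107 = 1 × 80 + 27
80 = 2 × 27 + 26
27 = 1 × 26 + 1
26 = 26 × 1 + 0
Continued fraction: [0; 1, 2, 1, 26]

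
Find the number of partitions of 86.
34262962

p(n) counts ways to write n as a sum of positive integers (order ignored).
Euler's pentagonal recurrence: p(k) = p(k-1) + p(k-2) - p(k-5) - p(k-7) + p(k-12) + p(k-15) - ... (offsets j(3j∓1)/2, signs ++--, p(0)=1, p(<0)=0).
DP table for k = 0..85: p(0)=1, p(1)=1, p(2)=2, p(3)=3, p(4)=5, p(5)=7, p(6)=11, p(7)=15, p(8)=22, p(9)=30, p(10)=42, p(11)=56, p(12)=77, p(13)=101, p(14)=135, p(15)=176, p(16)=231, p(17)=297, p(18)=385, p(19)=490, p(20)=627, p(21)=792, p(22)=1002, p(23)=1255, p(24)=1575, p(25)=1958, p(26)=2436, p(27)=3010, p(28)=3718, p(29)=4565, p(30)=5604, p(31)=6842, p(32)=8349, p(33)=10143, p(34)=12310, p(35)=14883, p(36)=17977, p(37)=21637, p(38)=26015, p(39)=31185, p(40)=37338, p(41)=44583, p(42)=53174, p(43)=63261, p(44)=75175, p(45)=89134, p(46)=105558, p(47)=124754, p(48)=147273, p(49)=173525, p(50)=204226, p(51)=239943, p(52)=281589, p(53)=329931, p(54)=386155, p(55)=451276, p(56)=526823, p(57)=614154, p(58)=715220, p(59)=831820, p(60)=966467, p(61)=1121505, p(62)=1300156, p(63)=1505499, p(64)=1741630, p(65)=2012558, p(66)=2323520, p(67)=2679689, p(68)=3087735, p(69)=3554345, p(70)=4087968, p(71)=4697205, p(72)=5392783, p(73)=6185689, p(74)=7089500, p(75)=8118264, p(76)=9289091, p(77)=10619863, p(78)=12132164, p(79)=13848650, p(80)=15796476, p(81)=18004327, p(82)=20506255, p(83)=23338469, p(84)=26543660, p(85)=30167357.
Final step: p(86) = p(85) + p(84) - p(81) - p(79) + p(74) + p(71) - p(64) - p(60) + p(51) + p(46) - p(35) - p(29) + p(16) + p(9)
= 30167357 + 26543660 - 18004327 - 13848650 + 7089500 + 4697205 - 1741630 - 966467 + 239943 + 105558 - 14883 - 4565 + 231 + 30
= 34262962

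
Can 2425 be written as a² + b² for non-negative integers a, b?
11² + 48² (a=11, b=48)

Factorization: 2425 = 5^2 × 97
By Fermat: n is sum of two squares iff every prime p ≡ 3 (mod 4) appears to even power.
All primes ≡ 3 (mod 4) appear to even power.
Search a = 0, 1, 2, … for 2425 - a² a perfect square: first hit at a = 11: 2425 - 121 = 2304 = 48².
2425 = 11² + 48² = 121 + 2304 ✓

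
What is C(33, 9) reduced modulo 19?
7

Using Lucas' theorem:
Write n=33 and k=9 in base 19:
n in base 19: [1, 14]
k in base 19: [0, 9]
C(33,9) mod 19 = ∏ C(n_i, k_i) mod 19
Digit binomials (mod 19): C(1,0) = 1; C(14,9) = 2002 ≡ 7
Product: 1 × 7 = 7 ≡ 7 (mod 19)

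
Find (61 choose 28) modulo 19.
0

Using Lucas' theorem:
Write n=61 and k=28 in base 19:
n in base 19: [3, 4]
k in base 19: [1, 9]
C(61,28) mod 19 = ∏ C(n_i, k_i) mod 19
Digit binomials (mod 19): C(3,1) = 3; C(4,9) = 0 (k_i > n_i)
Product: 3 × 0 = 0 ≡ 0 (mod 19)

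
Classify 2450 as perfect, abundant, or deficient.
abundant

Proper divisors of 2450: sum = 1 + 2 + 5 + 7 + 10 + 14 + 25 + 35 + ... + 245 + 350 + 490 + 1225 (17 divisors) = 2851
Since 2851 > 2450, 2450 is abundant.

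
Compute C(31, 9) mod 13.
0

Using Lucas' theorem:
Write n=31 and k=9 in base 13:
n in base 13: [2, 5]
k in base 13: [0, 9]
C(31,9) mod 13 = ∏ C(n_i, k_i) mod 13
Digit binomials (mod 13): C(2,0) = 1; C(5,9) = 0 (k_i > n_i)
Product: 1 × 0 = 0 ≡ 0 (mod 13)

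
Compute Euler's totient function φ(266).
108

266 = 2 × 7 × 19
φ(n) = n × ∏(1 - 1/p) for each prime p dividing n
φ(266) = 266 × (1 - 1/2) × (1 - 1/7) × (1 - 1/19) = 108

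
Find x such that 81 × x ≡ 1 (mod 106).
89

gcd(81, 106) = 1, so the inverse exists.
Extended Euclidean algorithm on (106, 81):
106 = 1 × 81 + 25  ⟹  25 = (1)·106 + (-1)·81
81 = 3 × 25 + 6  ⟹  6 = (-3)·106 + (4)·81
25 = 4 × 6 + 1  ⟹  1 = (13)·106 + (-17)·81
So (-17)·81 ≡ 1 (mod 106), i.e. 81^(-1) ≡ -17 ≡ 89 (mod 106).
Check: 81 × 89 = 7209 ≡ 1 (mod 106)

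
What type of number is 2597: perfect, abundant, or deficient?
deficient

Proper divisors of 2597: sum = 1 + 7 + 49 + 53 + 371 = 481
Since 481 < 2597, 2597 is deficient.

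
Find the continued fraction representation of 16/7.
[2; 3, 2]

Euclidean algorithm steps:
16 = 2 × 7 + 2
7 = 3 × 2 + 1
2 = 2 × 1 + 0
Continued fraction: [2; 3, 2]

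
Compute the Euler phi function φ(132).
40

132 = 2^2 × 3 × 11
φ(n) = n × ∏(1 - 1/p) for each prime p dividing n
φ(132) = 132 × (1 - 1/2) × (1 - 1/3) × (1 - 1/11) = 40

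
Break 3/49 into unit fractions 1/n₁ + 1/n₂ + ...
1/17 + 1/417 + 1/347361

Greedy algorithm:
3/49: ceiling(49/3) = 17, use 1/17
2/833: ceiling(833/2) = 417, use 1/417
1/347361: ceiling(347361/1) = 347361, use 1/347361
Result: 3/49 = 1/17 + 1/417 + 1/347361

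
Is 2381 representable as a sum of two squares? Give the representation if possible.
34² + 35² (a=34, b=35)

Factorization: 2381 = 2381
By Fermat: n is sum of two squares iff every prime p ≡ 3 (mod 4) appears to even power.
All primes ≡ 3 (mod 4) appear to even power.
Search a = 0, 1, 2, … for 2381 - a² a perfect square: first hit at a = 34: 2381 - 1156 = 1225 = 35².
2381 = 34² + 35² = 1156 + 1225 ✓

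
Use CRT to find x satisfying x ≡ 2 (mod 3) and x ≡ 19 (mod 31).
50

Using Chinese Remainder Theorem:
M = 3 × 31 = 93
M1 = 31, M2 = 3
y1 = 31^(-1) mod 3 = 1
y2 = 3^(-1) mod 31 = 21
x = (2×31×1 + 19×3×21) mod 93 = 50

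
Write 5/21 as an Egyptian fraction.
1/5 + 1/27 + 1/945

Greedy algorithm:
5/21: ceiling(21/5) = 5, use 1/5
4/105: ceiling(105/4) = 27, use 1/27
1/945: ceiling(945/1) = 945, use 1/945
Result: 5/21 = 1/5 + 1/27 + 1/945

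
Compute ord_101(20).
50

101 is prime, so ord(20) divides φ(101) = 100.
Divisors of 100: 1, 2, 4, 5, 10, 20, 25, 50, 100.
Repeated squaring: 20^1 ≡ 20, 20^2 ≡ 97, 20^4 ≡ 16, 20^8 ≡ 54, 20^16 ≡ 88, 20^32 ≡ 68, 20^64 ≡ 79 (mod 101).
Test 20^d mod 101 for each divisor d in increasing order:
20^1 ≡ 20
20^2 ≡ 97
20^4 ≡ 16
20^5 = 20^4·20^1 ≡ 17
20^10 = 20^8·20^2 ≡ 87
20^20 = 20^16·20^4 ≡ 95
20^25 = 20^16·20^8·20^1 ≡ 100
20^50 = 20^32·20^16·20^2 ≡ 1  ← first divisor giving 1
The order is 50.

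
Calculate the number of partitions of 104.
304801365

p(n) counts ways to write n as a sum of positive integers (order ignored).
Euler's pentagonal recurrence: p(k) = p(k-1) + p(k-2) - p(k-5) - p(k-7) + p(k-12) + p(k-15) - ... (offsets j(3j∓1)/2, signs ++--, p(0)=1, p(<0)=0).
DP table for k = 0..103: p(0)=1, p(1)=1, p(2)=2, p(3)=3, p(4)=5, p(5)=7, p(6)=11, p(7)=15, p(8)=22, p(9)=30, p(10)=42, p(11)=56, p(12)=77, p(13)=101, p(14)=135, p(15)=176, p(16)=231, p(17)=297, p(18)=385, p(19)=490, p(20)=627, p(21)=792, p(22)=1002, p(23)=1255, p(24)=1575, p(25)=1958, p(26)=2436, p(27)=3010, p(28)=3718, p(29)=4565, p(30)=5604, p(31)=6842, p(32)=8349, p(33)=10143, p(34)=12310, p(35)=14883, p(36)=17977, p(37)=21637, p(38)=26015, p(39)=31185, p(40)=37338, p(41)=44583, p(42)=53174, p(43)=63261, p(44)=75175, p(45)=89134, p(46)=105558, p(47)=124754, p(48)=147273, p(49)=173525, p(50)=204226, p(51)=239943, p(52)=281589, p(53)=329931, p(54)=386155, p(55)=451276, p(56)=526823, p(57)=614154, p(58)=715220, p(59)=831820, p(60)=966467, p(61)=1121505, p(62)=1300156, p(63)=1505499, p(64)=1741630, p(65)=2012558, p(66)=2323520, p(67)=2679689, p(68)=3087735, p(69)=3554345, p(70)=4087968, p(71)=4697205, p(72)=5392783, p(73)=6185689, p(74)=7089500, p(75)=8118264, p(76)=9289091, p(77)=10619863, p(78)=12132164, p(79)=13848650, p(80)=15796476, p(81)=18004327, p(82)=20506255, p(83)=23338469, p(84)=26543660, p(85)=30167357, p(86)=34262962, p(87)=38887673, p(88)=44108109, p(89)=49995925, p(90)=56634173, p(91)=64112359, p(92)=72533807, p(93)=82010177, p(94)=92669720, p(95)=104651419, p(96)=118114304, p(97)=133230930, p(98)=150198136, p(99)=169229875, p(100)=190569292, p(101)=214481126, p(102)=241265379, p(103)=271248950.
Final step: p(104) = p(103) + p(102) - p(99) - p(97) + p(92) + p(89) - p(82) - p(78) + p(69) + p(64) - p(53) - p(47) + p(34) + p(27) - p(12) - p(4)
= 271248950 + 241265379 - 169229875 - 133230930 + 72533807 + 49995925 - 20506255 - 12132164 + 3554345 + 1741630 - 329931 - 124754 + 12310 + 3010 - 77 - 5
= 304801365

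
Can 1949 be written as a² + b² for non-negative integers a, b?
10² + 43² (a=10, b=43)

Factorization: 1949 = 1949
By Fermat: n is sum of two squares iff every prime p ≡ 3 (mod 4) appears to even power.
All primes ≡ 3 (mod 4) appear to even power.
Search a = 0, 1, 2, … for 1949 - a² a perfect square: first hit at a = 10: 1949 - 100 = 1849 = 43².
1949 = 10² + 43² = 100 + 1849 ✓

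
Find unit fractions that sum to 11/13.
1/2 + 1/3 + 1/78

Greedy algorithm:
11/13: ceiling(13/11) = 2, use 1/2
9/26: ceiling(26/9) = 3, use 1/3
1/78: ceiling(78/1) = 78, use 1/78
Result: 11/13 = 1/2 + 1/3 + 1/78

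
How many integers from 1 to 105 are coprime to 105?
48

105 = 3 × 5 × 7
φ(n) = n × ∏(1 - 1/p) for each prime p dividing n
φ(105) = 105 × (1 - 1/3) × (1 - 1/5) × (1 - 1/7) = 48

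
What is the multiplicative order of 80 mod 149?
37

149 is prime, so ord(80) divides φ(149) = 148.
Divisors of 148: 1, 2, 4, 37, 74, 148.
Repeated squaring: 80^1 ≡ 80, 80^2 ≡ 142, 80^4 ≡ 49, 80^8 ≡ 17, 80^16 ≡ 140, 80^32 ≡ 81, 80^64 ≡ 5, 80^128 ≡ 25 (mod 149).
Test 80^d mod 149 for each divisor d in increasing order:
80^1 ≡ 80
80^2 ≡ 142
80^4 ≡ 49
80^37 = 80^32·80^4·80^1 ≡ 1  ← first divisor giving 1
The order is 37.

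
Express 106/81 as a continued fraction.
[1; 3, 4, 6]

Euclidean algorithm steps:
106 = 1 × 81 + 25
81 = 3 × 25 + 6
25 = 4 × 6 + 1
6 = 6 × 1 + 0
Continued fraction: [1; 3, 4, 6]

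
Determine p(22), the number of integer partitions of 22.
1002

p(n) counts ways to write n as a sum of positive integers (order ignored).
Euler's pentagonal recurrence: p(k) = p(k-1) + p(k-2) - p(k-5) - p(k-7) + p(k-12) + p(k-15) - ... (offsets j(3j∓1)/2, signs ++--, p(0)=1, p(<0)=0).
DP table for k = 0..21: p(0)=1, p(1)=1, p(2)=2, p(3)=3, p(4)=5, p(5)=7, p(6)=11, p(7)=15, p(8)=22, p(9)=30, p(10)=42, p(11)=56, p(12)=77, p(13)=101, p(14)=135, p(15)=176, p(16)=231, p(17)=297, p(18)=385, p(19)=490, p(20)=627, p(21)=792.
Final step: p(22) = p(21) + p(20) - p(17) - p(15) + p(10) + p(7) - p(0)
= 792 + 627 - 297 - 176 + 42 + 15 - 1
= 1002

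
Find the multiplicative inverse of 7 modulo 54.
31

gcd(7, 54) = 1, so the inverse exists.
Extended Euclidean algorithm on (54, 7):
54 = 7 × 7 + 5  ⟹  5 = (1)·54 + (-7)·7
7 = 1 × 5 + 2  ⟹  2 = (-1)·54 + (8)·7
5 = 2 × 2 + 1  ⟹  1 = (3)·54 + (-23)·7
So (-23)·7 ≡ 1 (mod 54), i.e. 7^(-1) ≡ -23 ≡ 31 (mod 54).
Check: 7 × 31 = 217 ≡ 1 (mod 54)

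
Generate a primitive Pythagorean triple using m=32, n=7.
(975, 448, 1073)

Euclid's formula: a = m² - n², b = 2mn, c = m² + n²
m = 32, n = 7
a = 32² - 7² = 1024 - 49 = 975
b = 2 × 32 × 7 = 448
c = 32² + 7² = 1024 + 49 = 1073
Verification: 975² + 448² = 950625 + 200704 = 1151329 = 1073² ✓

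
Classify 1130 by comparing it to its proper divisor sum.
deficient

Proper divisors of 1130: sum = 1 + 2 + 5 + 10 + 113 + 226 + 565 = 922
Since 922 < 1130, 1130 is deficient.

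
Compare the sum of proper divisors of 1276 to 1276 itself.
deficient

Proper divisors of 1276: sum = 1 + 2 + 4 + 11 + 22 + 29 + 44 + 58 + 116 + 319 + 638 = 1244
Since 1244 < 1276, 1276 is deficient.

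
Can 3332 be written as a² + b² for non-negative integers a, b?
14² + 56² (a=14, b=56)

Factorization: 3332 = 2^2 × 7^2 × 17
By Fermat: n is sum of two squares iff every prime p ≡ 3 (mod 4) appears to even power.
All primes ≡ 3 (mod 4) appear to even power.
Search a = 0, 1, 2, … for 3332 - a² a perfect square: first hit at a = 14: 3332 - 196 = 3136 = 56².
3332 = 14² + 56² = 196 + 3136 ✓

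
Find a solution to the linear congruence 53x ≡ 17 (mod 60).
x ≡ 49 (mod 60)

gcd(53, 60) = 1, which divides 17, so solutions exist.
Find 53^(-1) mod 60 by the extended Euclidean algorithm:
60 = 1 × 53 + 7  ⟹  7 = (1)·60 + (-1)·53
53 = 7 × 7 + 4  ⟹  4 = (-7)·60 + (8)·53
7 = 1 × 4 + 3  ⟹  3 = (8)·60 + (-9)·53
4 = 1 × 3 + 1  ⟹  1 = (-15)·60 + (17)·53
So (17)·53 ≡ 1 (mod 60), i.e. 53^(-1) ≡ 17 (mod 60).
x ≡ 17 × 17 = 289 ≡ 49 (mod 60).
Check: 53 × 49 = 2597 ≡ 17 (mod 60).
Unique solution: x ≡ 49 (mod 60)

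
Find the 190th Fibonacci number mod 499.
12

Matrix identity: Q^n = [[F_(n+1), F_n], [F_n, F_(n-1)]] with Q = [[1,1],[1,0]].
n = 190 = 10111110₂. Square-and-multiply, entries mod 499:
Q^1 = [[1,1],[1,0]]
Q^2 = (Q^1)² = [[2,1],[1,1]]
Q^5 = (Q^2)²·Q = [[8,5],[5,3]]
Q^11 = (Q^5)²·Q = [[144,89],[89,55]]
Q^23 = (Q^11)²·Q = [[460,214],[214,246]]
Q^47 = (Q^23)²·Q = [[298,411],[411,386]]
Q^95 = (Q^47)²·Q = [[428,241],[241,187]]
Q^190 = (Q^95)² = [[248,12],[12,236]]
F_190 mod 499 = Q^190[0][1] = 12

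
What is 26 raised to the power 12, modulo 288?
64

Repeated squaring. Binary of 12 = 1100.
26^1 ≡ 26 (mod 288); 26^2 ≡ 100 (mod 288); 26^4 ≡ 208 (mod 288); 26^8 ≡ 64 (mod 288)
26^12 = 26^4 × 26^8 ≡ 64 (mod 288)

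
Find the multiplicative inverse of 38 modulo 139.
11

gcd(38, 139) = 1, so the inverse exists.
Extended Euclidean algorithm on (139, 38):
139 = 3 × 38 + 25  ⟹  25 = (1)·139 + (-3)·38
38 = 1 × 25 + 13  ⟹  13 = (-1)·139 + (4)·38
25 = 1 × 13 + 12  ⟹  12 = (2)·139 + (-7)·38
13 = 1 × 12 + 1  ⟹  1 = (-3)·139 + (11)·38
So (11)·38 ≡ 1 (mod 139), i.e. 38^(-1) ≡ 11 (mod 139).
Check: 38 × 11 = 418 ≡ 1 (mod 139)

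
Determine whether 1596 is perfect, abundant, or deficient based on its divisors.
abundant

Proper divisors of 1596: sum = 1 + 2 + 3 + 4 + 6 + 7 + 12 + 14 + ... + 266 + 399 + 532 + 798 (23 divisors) = 2884
Since 2884 > 1596, 1596 is abundant.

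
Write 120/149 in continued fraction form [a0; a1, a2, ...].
[0; 1, 4, 7, 4]

Euclidean algorithm steps:
120 = 0 × 149 + 120
149 = 1 × 120 + 29
120 = 4 × 29 + 4
29 = 7 × 4 + 1
4 = 4 × 1 + 0
Continued fraction: [0; 1, 4, 7, 4]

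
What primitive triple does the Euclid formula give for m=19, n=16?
(105, 608, 617)

Euclid's formula: a = m² - n², b = 2mn, c = m² + n²
m = 19, n = 16
a = 19² - 16² = 361 - 256 = 105
b = 2 × 19 × 16 = 608
c = 19² + 16² = 361 + 256 = 617
Verification: 105² + 608² = 11025 + 369664 = 380689 = 617² ✓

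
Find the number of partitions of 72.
5392783

p(n) counts ways to write n as a sum of positive integers (order ignored).
Euler's pentagonal recurrence: p(k) = p(k-1) + p(k-2) - p(k-5) - p(k-7) + p(k-12) + p(k-15) - ... (offsets j(3j∓1)/2, signs ++--, p(0)=1, p(<0)=0).
DP table for k = 0..71: p(0)=1, p(1)=1, p(2)=2, p(3)=3, p(4)=5, p(5)=7, p(6)=11, p(7)=15, p(8)=22, p(9)=30, p(10)=42, p(11)=56, p(12)=77, p(13)=101, p(14)=135, p(15)=176, p(16)=231, p(17)=297, p(18)=385, p(19)=490, p(20)=627, p(21)=792, p(22)=1002, p(23)=1255, p(24)=1575, p(25)=1958, p(26)=2436, p(27)=3010, p(28)=3718, p(29)=4565, p(30)=5604, p(31)=6842, p(32)=8349, p(33)=10143, p(34)=12310, p(35)=14883, p(36)=17977, p(37)=21637, p(38)=26015, p(39)=31185, p(40)=37338, p(41)=44583, p(42)=53174, p(43)=63261, p(44)=75175, p(45)=89134, p(46)=105558, p(47)=124754, p(48)=147273, p(49)=173525, p(50)=204226, p(51)=239943, p(52)=281589, p(53)=329931, p(54)=386155, p(55)=451276, p(56)=526823, p(57)=614154, p(58)=715220, p(59)=831820, p(60)=966467, p(61)=1121505, p(62)=1300156, p(63)=1505499, p(64)=1741630, p(65)=2012558, p(66)=2323520, p(67)=2679689, p(68)=3087735, p(69)=3554345, p(70)=4087968, p(71)=4697205.
Final step: p(72) = p(71) + p(70) - p(67) - p(65) + p(60) + p(57) - p(50) - p(46) + p(37) + p(32) - p(21) - p(15) + p(2)
= 4697205 + 4087968 - 2679689 - 2012558 + 966467 + 614154 - 204226 - 105558 + 21637 + 8349 - 792 - 176 + 2
= 5392783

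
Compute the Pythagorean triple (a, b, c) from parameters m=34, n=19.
(795, 1292, 1517)

Euclid's formula: a = m² - n², b = 2mn, c = m² + n²
m = 34, n = 19
a = 34² - 19² = 1156 - 361 = 795
b = 2 × 34 × 19 = 1292
c = 34² + 19² = 1156 + 361 = 1517
Verification: 795² + 1292² = 632025 + 1669264 = 2301289 = 1517² ✓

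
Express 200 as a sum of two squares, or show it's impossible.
2² + 14² (a=2, b=14)

Factorization: 200 = 2^3 × 5^2
By Fermat: n is sum of two squares iff every prime p ≡ 3 (mod 4) appears to even power.
All primes ≡ 3 (mod 4) appear to even power.
Search a = 0, 1, 2, … for 200 - a² a perfect square: first hit at a = 2: 200 - 4 = 196 = 14².
200 = 2² + 14² = 4 + 196 ✓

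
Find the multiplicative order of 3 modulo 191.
95

191 is prime, so ord(3) divides φ(191) = 190.
Divisors of 190: 1, 2, 5, 10, 19, 38, 95, 190.
Repeated squaring: 3^1 ≡ 3, 3^2 ≡ 9, 3^4 ≡ 81, 3^8 ≡ 67, 3^16 ≡ 96, 3^32 ≡ 48, 3^64 ≡ 12, 3^128 ≡ 144 (mod 191).
Test 3^d mod 191 for each divisor d in increasing order:
3^1 ≡ 3
3^2 ≡ 9
3^5 = 3^4·3^1 ≡ 52
3^10 = 3^8·3^2 ≡ 30
3^19 = 3^16·3^2·3^1 ≡ 109
3^38 = 3^32·3^4·3^2 ≡ 39
3^95 = 3^64·3^16·3^8·3^4·3^2·3^1 ≡ 1  ← first divisor giving 1
The order is 95.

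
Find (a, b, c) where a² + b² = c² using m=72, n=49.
(2783, 7056, 7585)

Euclid's formula: a = m² - n², b = 2mn, c = m² + n²
m = 72, n = 49
a = 72² - 49² = 5184 - 2401 = 2783
b = 2 × 72 × 49 = 7056
c = 72² + 49² = 5184 + 2401 = 7585
Verification: 2783² + 7056² = 7745089 + 49787136 = 57532225 = 7585² ✓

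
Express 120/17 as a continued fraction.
[7; 17]

Euclidean algorithm steps:
120 = 7 × 17 + 1
17 = 17 × 1 + 0
Continued fraction: [7; 17]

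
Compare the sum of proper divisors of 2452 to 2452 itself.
deficient

Proper divisors of 2452: sum = 1 + 2 + 4 + 613 + 1226 = 1846
Since 1846 < 2452, 2452 is deficient.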